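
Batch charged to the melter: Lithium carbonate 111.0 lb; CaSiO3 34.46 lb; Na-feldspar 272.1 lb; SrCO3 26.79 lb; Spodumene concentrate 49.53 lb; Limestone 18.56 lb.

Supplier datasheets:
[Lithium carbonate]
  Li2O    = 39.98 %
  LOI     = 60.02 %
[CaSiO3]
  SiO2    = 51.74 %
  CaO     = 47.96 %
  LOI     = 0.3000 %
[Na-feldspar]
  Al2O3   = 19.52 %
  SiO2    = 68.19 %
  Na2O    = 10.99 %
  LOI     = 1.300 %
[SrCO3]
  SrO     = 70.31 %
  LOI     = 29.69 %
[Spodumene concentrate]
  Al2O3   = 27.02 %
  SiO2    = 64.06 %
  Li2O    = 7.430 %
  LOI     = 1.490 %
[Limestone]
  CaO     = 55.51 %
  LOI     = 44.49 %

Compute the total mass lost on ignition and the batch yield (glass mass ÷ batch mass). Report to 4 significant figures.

LOI loss = 87.21 lb; glass = 425.2 lb; yield = 82.98%

The working math holds full float precision through every step; working values are printed rounded to four significant digits at each printed step; a single rounding finalizes each reported figure — the derived quantities, which include net glass mass, LOI, six oxide percentages, the yield, the totals, are recomputed at full precision, precisely as stated by the question or the answer, from the batch weights at 425.2 lb of glass.
Material-by-material LOI:
  Lithium carbonate: 111.0 × 0.6002 = 66.62 lb
  CaSiO3: 34.46 × 0.003000 = 0.1034 lb
  Na-feldspar: 272.1 × 0.01300 = 3.537 lb
  SrCO3: 26.79 × 0.2969 = 7.954 lb
  Spodumene concentrate: 49.53 × 0.01490 = 0.7380 lb
  Limestone: 18.56 × 0.4449 = 8.257 lb
Total LOI = 87.21 lb
Glass = batch − LOI = 512.4 − 87.21 = 425.2 lb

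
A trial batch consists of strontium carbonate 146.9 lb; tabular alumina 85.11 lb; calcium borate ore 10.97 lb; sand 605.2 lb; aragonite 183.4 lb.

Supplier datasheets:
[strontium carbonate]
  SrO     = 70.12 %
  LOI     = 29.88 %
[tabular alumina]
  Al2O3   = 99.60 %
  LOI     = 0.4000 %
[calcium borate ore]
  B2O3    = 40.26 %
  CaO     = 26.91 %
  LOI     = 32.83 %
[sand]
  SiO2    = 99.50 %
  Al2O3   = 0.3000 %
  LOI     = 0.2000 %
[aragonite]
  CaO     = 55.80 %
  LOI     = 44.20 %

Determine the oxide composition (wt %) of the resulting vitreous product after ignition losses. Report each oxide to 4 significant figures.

Glass mass = 901.5 lb (batch 1032 − LOI 130.1).
Composition: SrO 11.43%, B2O3 0.4899%, SiO2 66.80%, Al2O3 9.605%, CaO 11.68%

In-progress results are displayed rounded off to 4 significant figures between the steps — each numeric step maintains exact precision in all steps. Every reported number is rounded a single time; the derived quantities (the five compositions, ignition loss, the totals, the yield, glass mass) are computed from the weighed amounts per 901.5 lb of glass in full precision, as given in the problem or the answer.
Per-oxide mass from batch:
  SrO: 146.9·0.7012 = 103.0 lb
  B2O3: 10.97·0.4026 = 4.417 lb
  SiO2: 605.2·0.9950 = 602.2 lb
  Al2O3: 85.11·0.9960 + 605.2·0.003000 = 86.59 lb
  CaO: 10.97·0.2691 + 183.4·0.5580 = 105.3 lb
LOI: 146.9·0.2988 + 85.11·0.004000 + 10.97·0.3283 + 605.2·0.002000 + 183.4·0.4420 = 130.1 lb
Glass mass = batch − LOI = 1032 − 130.1 = 901.5 lb (matching Σ of the oxides)
percent share: oxide ÷ glass, ×100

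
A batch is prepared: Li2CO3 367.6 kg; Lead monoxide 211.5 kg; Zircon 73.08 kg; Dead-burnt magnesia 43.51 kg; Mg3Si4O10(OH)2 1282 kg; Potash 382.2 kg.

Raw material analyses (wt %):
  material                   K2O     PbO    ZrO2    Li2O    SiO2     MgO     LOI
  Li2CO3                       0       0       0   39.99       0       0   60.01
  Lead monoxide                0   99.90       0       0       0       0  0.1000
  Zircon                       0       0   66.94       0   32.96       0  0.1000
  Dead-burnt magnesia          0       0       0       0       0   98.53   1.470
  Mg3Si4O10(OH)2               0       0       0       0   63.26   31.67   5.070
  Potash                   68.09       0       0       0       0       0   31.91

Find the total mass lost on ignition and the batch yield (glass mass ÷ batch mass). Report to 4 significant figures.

All internal work holds exact precision at each step; working values are displayed rounded to 4 significant digits at each printed step. Exactly one rounding lands on every reported result. Derived quantities (LOI, the yield, totals, net glass mass, the six compositions) are computed from the weighed amounts on 1951 kg of glass in full precision as written in question or answer.
Ignition loss by material:
  Li2CO3: 367.6 × 0.6001 = 220.6 kg
  Lead monoxide: 211.5 × 0.001000 = 0.2115 kg
  Zircon: 73.08 × 0.001000 = 0.07308 kg
  Dead-burnt magnesia: 43.51 × 0.01470 = 0.6396 kg
  Mg3Si4O10(OH)2: 1282 × 0.05070 = 65.00 kg
  Potash: 382.2 × 0.3191 = 122.0 kg
Total LOI = 408.5 kg
Glass = batch − LOI = 2360 − 408.5 = 1951 kg

LOI loss = 408.5 kg; glass = 1951 kg; yield = 82.69%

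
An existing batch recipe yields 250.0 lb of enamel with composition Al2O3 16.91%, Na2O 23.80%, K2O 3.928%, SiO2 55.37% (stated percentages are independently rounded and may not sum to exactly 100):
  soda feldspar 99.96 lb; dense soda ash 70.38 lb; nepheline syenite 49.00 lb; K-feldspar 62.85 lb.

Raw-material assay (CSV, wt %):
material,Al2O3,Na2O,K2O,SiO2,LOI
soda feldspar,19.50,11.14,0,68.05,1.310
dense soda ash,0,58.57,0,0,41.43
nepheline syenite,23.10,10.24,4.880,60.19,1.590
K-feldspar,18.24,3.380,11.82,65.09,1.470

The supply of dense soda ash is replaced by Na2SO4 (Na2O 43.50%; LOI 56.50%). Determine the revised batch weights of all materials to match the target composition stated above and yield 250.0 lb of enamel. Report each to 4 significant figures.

Rounding to 4 significant digits extends to every working value as printed; the whole derivation carries full float precision in every operation. Exactly one rounding is applied to each reported figure — the derived quantities, which include glass mass, the four compositions, yield, totals, ignition loss, are re-derived in full precision, as written in the problem or the answer, starting from the weights for 250.0 lb of glass.
Target oxide masses per 250.0 lb enamel:
  Al2O3: 16.91% × 250.0 = 42.28 lb
  Na2O: 23.80% × 250.0 = 59.50 lb
  K2O: 3.928% × 250.0 = 9.820 lb
  SiO2: 55.37% × 250.0 = 138.4 lb
Verifying the oxide balance given the weights on record, versus the basis set out (oxide sums agree with the targets inside rounding margins):
  Al2O3: 99.96·0.1950 + 49.00·0.2310 + 62.85·0.1824 = 42.28 lb (target 42.28 lb)
  Na2O: 99.96·0.1114 + 94.76·0.4350 + 49.00·0.1024 + 62.85·0.03380 = 59.50 lb (target 59.50 lb)
  K2O: 49.00·0.04880 + 62.85·0.1182 = 9.820 lb (target 9.820 lb)
  SiO2: 99.96·0.6805 + 49.00·0.6019 + 62.85·0.6509 = 138.4 lb (target 138.4 lb)
Consistency of the glass mass: batch total minus LOI = 250.0 lb (the Σ of target masses is 250.0 lb; with the basis standing at 250.0 lb — gaps are rounding artifacts).
Total batch = Σ batch = 306.6 lb; LOI removed, Σ of batch·LOI: 56.55 lb; the yield ratio, glass ÷ batch: 81.55%.

Revised batch per 250.0 lb enamel:
  soda feldspar: 99.96 lb
  Na2SO4: 94.76 lb
  nepheline syenite: 49.00 lb
  K-feldspar: 62.85 lb
Total batch = 306.6 lb; LOI loss = 56.55 lb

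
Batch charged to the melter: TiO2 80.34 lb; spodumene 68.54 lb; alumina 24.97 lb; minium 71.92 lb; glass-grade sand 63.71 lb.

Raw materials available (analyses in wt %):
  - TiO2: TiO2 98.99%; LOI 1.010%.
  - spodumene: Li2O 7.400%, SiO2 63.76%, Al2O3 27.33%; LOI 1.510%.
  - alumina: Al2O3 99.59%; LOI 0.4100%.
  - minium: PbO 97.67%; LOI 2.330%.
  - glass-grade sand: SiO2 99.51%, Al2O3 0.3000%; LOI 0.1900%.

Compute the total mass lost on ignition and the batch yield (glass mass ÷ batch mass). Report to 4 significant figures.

The whole derivation maintains exact precision in all steps — values along the way are displayed rounded to four significant figures when written out. Exactly one rounding lands on every reported number; the derived quantities (glass mass, yield, ignition loss, the five compositions, totals) are recomputed at exact precision using the weight values at 305.7 lb of glass, precisely as stated by the question or the answer.
Loss on ignition, line by line:
  TiO2: 80.34 × 0.01010 = 0.8114 lb
  spodumene: 68.54 × 0.01510 = 1.035 lb
  alumina: 24.97 × 0.004100 = 0.1024 lb
  minium: 71.92 × 0.02330 = 1.676 lb
  glass-grade sand: 63.71 × 0.001900 = 0.1210 lb
Total LOI = 3.746 lb
Glass = batch − LOI = 309.5 − 3.746 = 305.7 lb

LOI loss = 3.746 lb; glass = 305.7 lb; yield = 98.79%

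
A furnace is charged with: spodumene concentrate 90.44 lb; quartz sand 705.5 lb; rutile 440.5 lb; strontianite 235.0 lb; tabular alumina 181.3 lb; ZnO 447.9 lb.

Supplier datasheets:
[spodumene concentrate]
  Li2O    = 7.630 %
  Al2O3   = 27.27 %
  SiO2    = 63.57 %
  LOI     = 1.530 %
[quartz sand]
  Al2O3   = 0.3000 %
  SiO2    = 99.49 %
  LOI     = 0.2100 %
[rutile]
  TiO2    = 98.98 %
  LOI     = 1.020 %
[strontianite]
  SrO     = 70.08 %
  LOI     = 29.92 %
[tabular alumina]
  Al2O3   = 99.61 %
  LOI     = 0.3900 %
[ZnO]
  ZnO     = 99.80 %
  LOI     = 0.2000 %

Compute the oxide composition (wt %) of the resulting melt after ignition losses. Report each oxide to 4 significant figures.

Every computation keeps full precision from start to finish. Working values appear (rounded to 4 significant figures) on the page; a single rounding yields every reported value. Derived quantities, which include the six compositions, LOI, glass mass, the yield, the totals, are recomputed in full precision, as given in the problem or answer text, from the weighed amounts on 2021 lb of glass.
Per-oxide mass from batch:
  Li2O: 90.44·0.07630 = 6.901 lb
  TiO2: 440.5·0.9898 = 436.0 lb
  SrO: 235.0·0.7008 = 164.7 lb
  Al2O3: 90.44·0.2727 + 705.5·0.003000 + 181.3·0.9961 = 207.4 lb
  ZnO: 447.9·0.9980 = 447.0 lb
  SiO2: 90.44·0.6357 + 705.5·0.9949 = 759.4 lb
LOI: 90.44·0.01530 + 705.5·0.002100 + 440.5·0.01020 + 235.0·0.2992 + 181.3·0.003900 + 447.9·0.002000 = 79.27 lb
Glass = total batch minus LOI = 2101 − 79.27 = 2021 lb (matching Σ of the oxides)
wt % = 100 × oxide mass / glass mass

Glass mass = 2021 lb (batch 2101 − LOI 79.27).
Composition: Li2O 0.3414%, TiO2 21.57%, SrO 8.147%, Al2O3 10.26%, ZnO 22.11%, SiO2 37.57%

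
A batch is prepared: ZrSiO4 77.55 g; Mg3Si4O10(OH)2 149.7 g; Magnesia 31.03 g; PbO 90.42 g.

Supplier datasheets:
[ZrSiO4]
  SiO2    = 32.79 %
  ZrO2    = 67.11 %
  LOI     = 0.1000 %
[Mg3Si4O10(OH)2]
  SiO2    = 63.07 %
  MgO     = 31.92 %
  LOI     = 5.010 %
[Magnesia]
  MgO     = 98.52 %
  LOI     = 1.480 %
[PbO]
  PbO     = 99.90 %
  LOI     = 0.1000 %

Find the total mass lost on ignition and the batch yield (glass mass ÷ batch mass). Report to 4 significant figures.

Full float precision is held in all steps. The intermediate values appear rounded off to 4 significant digits when written out — each reported value takes a single rounding — derived quantities are rebuilt from the batch weights on 340.6 g of glass at full precision (LOI, totals, glass mass, the yield, four oxide percentages) exactly as shown in the question or the answer.
Ignition loss by material:
  ZrSiO4: 77.55 × 0.001000 = 0.07755 g
  Mg3Si4O10(OH)2: 149.7 × 0.05010 = 7.500 g
  Magnesia: 31.03 × 0.01480 = 0.4592 g
  PbO: 90.42 × 0.001000 = 0.09042 g
Total LOI = 8.127 g
Glass = batch − LOI = 348.7 − 8.127 = 340.6 g

LOI loss = 8.127 g; glass = 340.6 g; yield = 97.67%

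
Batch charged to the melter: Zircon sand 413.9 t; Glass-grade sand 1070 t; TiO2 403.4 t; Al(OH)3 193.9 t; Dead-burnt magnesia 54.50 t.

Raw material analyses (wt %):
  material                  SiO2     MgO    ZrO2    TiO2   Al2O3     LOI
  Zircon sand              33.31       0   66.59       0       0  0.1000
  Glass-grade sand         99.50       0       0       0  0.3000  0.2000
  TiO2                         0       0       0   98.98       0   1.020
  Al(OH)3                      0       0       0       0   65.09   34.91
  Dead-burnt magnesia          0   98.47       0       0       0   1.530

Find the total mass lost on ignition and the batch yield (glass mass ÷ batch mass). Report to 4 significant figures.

Values along the way are displayed, with 4-significant-figure rounding, in the working. The whole derivation holds full precision throughout; each reported figure receives exactly one rounding; all derived quantities are re-derived from the batch weights for 2061 t of glass at full float precision (yield, net glass mass, ignition loss, totals, the five compositions), as quoted within the question or the answer.
Material-by-material LOI:
  Zircon sand: 413.9 × 0.001000 = 0.4139 t
  Glass-grade sand: 1070 × 0.002000 = 2.140 t
  TiO2: 403.4 × 0.01020 = 4.115 t
  Al(OH)3: 193.9 × 0.3491 = 67.69 t
  Dead-burnt magnesia: 54.50 × 0.01530 = 0.8338 t
Total LOI = 75.19 t
Glass = batch − LOI = 2136 − 75.19 = 2061 t

LOI loss = 75.19 t; glass = 2061 t; yield = 96.48%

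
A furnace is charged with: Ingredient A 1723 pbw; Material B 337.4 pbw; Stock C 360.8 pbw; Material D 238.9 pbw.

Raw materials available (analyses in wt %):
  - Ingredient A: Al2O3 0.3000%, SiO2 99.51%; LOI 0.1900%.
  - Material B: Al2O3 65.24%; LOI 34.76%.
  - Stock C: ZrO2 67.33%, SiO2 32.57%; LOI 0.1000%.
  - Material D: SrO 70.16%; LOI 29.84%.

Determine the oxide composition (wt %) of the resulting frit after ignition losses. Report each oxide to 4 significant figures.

Glass mass = 2468 pbw (batch 2660 − LOI 192.2).
Composition: Al2O3 9.129%, ZrO2 9.843%, SrO 6.792%, SiO2 74.24%

The whole derivation maintains full precision from start to finish; working values are printed, rounded to 4 significant digits, alongside each step — each reported figure is rounded just once — derived quantities are recomputed starting from the weights on 2468 pbw of glass in full float precision (yield, LOI, totals, net glass mass, the four compositions) precisely as stated by the problem or the answer.
Oxide-by-oxide delivered mass:
  Al2O3: 1723·0.003000 + 337.4·0.6524 = 225.3 pbw
  ZrO2: 360.8·0.6733 = 242.9 pbw
  SrO: 238.9·0.7016 = 167.6 pbw
  SiO2: 1723·0.9951 + 360.8·0.3257 = 1832 pbw
LOI: 1723·0.001900 + 337.4·0.3476 + 360.8·0.001000 + 238.9·0.2984 = 192.2 pbw
Glass mass = batch − LOI = 2660 − 192.2 = 2468 pbw (the oxide masses sum to this)
percent by weight: oxide/glass ×100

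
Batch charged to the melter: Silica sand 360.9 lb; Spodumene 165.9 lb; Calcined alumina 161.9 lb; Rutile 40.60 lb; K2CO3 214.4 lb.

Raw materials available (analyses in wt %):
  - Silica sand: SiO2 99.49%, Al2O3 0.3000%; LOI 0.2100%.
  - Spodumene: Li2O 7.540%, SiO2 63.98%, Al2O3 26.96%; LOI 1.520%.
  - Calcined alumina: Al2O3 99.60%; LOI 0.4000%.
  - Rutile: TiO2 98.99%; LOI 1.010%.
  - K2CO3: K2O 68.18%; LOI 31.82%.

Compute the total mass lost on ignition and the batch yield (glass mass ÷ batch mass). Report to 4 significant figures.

LOI loss = 72.56 lb; glass = 871.1 lb; yield = 92.31%

The working math holds exact precision end to end. In-progress results are shown (rounded to four significant figures) within the worked lines — a single rounding completes each reported number; the derived quantities, including totals, the five compositions, yield, net glass mass, ignition loss, are re-derived using the weight values for 871.1 lb of glass in full float precision, exactly as printed in the question or the answer.
Ignition loss by material:
  Silica sand: 360.9 × 0.002100 = 0.7579 lb
  Spodumene: 165.9 × 0.01520 = 2.522 lb
  Calcined alumina: 161.9 × 0.004000 = 0.6476 lb
  Rutile: 40.60 × 0.01010 = 0.4101 lb
  K2CO3: 214.4 × 0.3182 = 68.22 lb
Total LOI = 72.56 lb
Glass = batch − LOI = 943.7 − 72.56 = 871.1 lb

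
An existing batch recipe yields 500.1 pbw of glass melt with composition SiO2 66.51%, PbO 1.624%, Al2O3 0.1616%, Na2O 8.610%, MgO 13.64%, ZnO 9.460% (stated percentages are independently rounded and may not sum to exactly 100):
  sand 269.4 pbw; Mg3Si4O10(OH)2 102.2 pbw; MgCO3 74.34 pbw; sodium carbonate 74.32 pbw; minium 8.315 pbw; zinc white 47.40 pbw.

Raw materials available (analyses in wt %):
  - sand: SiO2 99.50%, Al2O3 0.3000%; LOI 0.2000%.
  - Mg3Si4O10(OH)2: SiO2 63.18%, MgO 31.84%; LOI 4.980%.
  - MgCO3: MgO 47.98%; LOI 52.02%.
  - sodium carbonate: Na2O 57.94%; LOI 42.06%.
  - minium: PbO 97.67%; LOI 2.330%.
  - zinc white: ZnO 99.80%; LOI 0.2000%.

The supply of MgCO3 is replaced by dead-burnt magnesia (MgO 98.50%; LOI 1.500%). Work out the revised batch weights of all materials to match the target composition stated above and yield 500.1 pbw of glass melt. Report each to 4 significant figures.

Intermediates are displayed with 4-significant-figure rounding across the worked steps — every computation carries full float precision all the way through — every reported number undergoes a single rounding. Derived quantities (glass mass, LOI, the totals, yield, six oxide percentages) are re-derived at exact precision using the weight values on 500.1 pbw of glass, as quoted within question or answer.
Oxide-by-oxide targets in 500.1 pbw glass melt:
  SiO2: 66.51% × 500.1 = 332.6 pbw
  PbO: 1.624% × 500.1 = 8.122 pbw
  Al2O3: 0.1616% × 500.1 = 0.8082 pbw
  Na2O: 8.610% × 500.1 = 43.06 pbw
  MgO: 13.64% × 500.1 = 68.21 pbw
  ZnO: 9.460% × 500.1 = 47.31 pbw
Verifying the oxide balance using the reported weights, versus the basis set out (delivered sums recover each target inside rounding margins):
  SiO2: 269.4·0.9950 + 102.2·0.6318 = 332.6 pbw (target 332.6 pbw)
  PbO: 8.315·0.9767 = 8.121 pbw (target 8.122 pbw)
  Al2O3: 269.4·0.003000 = 0.8082 pbw (target 0.8082 pbw)
  Na2O: 74.32·0.5794 = 43.06 pbw (target 43.06 pbw)
  MgO: 102.2·0.3184 + 36.21·0.9850 = 68.21 pbw (target 68.21 pbw)
  ZnO: 47.40·0.9980 = 47.31 pbw (target 47.31 pbw)
Glass-mass sanity pass: batch Σ − ignition loss = 500.1 pbw (the Σ of target masses is 500.1 pbw; the stated basis being 500.1 pbw — any gap is answer rounding).
Whole-batch sum: Σ batch = 537.8 pbw; LOI loss = Σ batch·LOI = 37.72 pbw; yield = glass ÷ total batch = 92.99%.

Revised batch per 500.1 pbw glass melt:
  sand: 269.4 pbw
  Mg3Si4O10(OH)2: 102.2 pbw
  dead-burnt magnesia: 36.21 pbw
  sodium carbonate: 74.32 pbw
  minium: 8.315 pbw
  zinc white: 47.40 pbw
Total batch = 537.8 pbw; LOI loss = 37.72 pbw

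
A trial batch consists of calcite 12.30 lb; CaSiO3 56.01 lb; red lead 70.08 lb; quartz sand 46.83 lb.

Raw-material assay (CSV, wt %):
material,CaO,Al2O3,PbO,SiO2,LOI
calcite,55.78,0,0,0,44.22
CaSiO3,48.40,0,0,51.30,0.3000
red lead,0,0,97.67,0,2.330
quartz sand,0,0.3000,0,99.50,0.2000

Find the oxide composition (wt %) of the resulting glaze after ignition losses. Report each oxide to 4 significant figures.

Each numeric step keeps exact precision through the solve. Mid-chain values are rounded to 4 significant figures when quoted; a single rounding produces every reported number. Derived quantities are carried starting from the weights for 177.9 lb of glass at full float precision (LOI, glass mass, the four compositions, totals, the yield) as given in the problem or answer text.
Oxide-by-oxide delivered mass:
  CaO: 12.30·0.5578 + 56.01·0.4840 = 33.97 lb
  Al2O3: 46.83·0.003000 = 0.1405 lb
  PbO: 70.08·0.9767 = 68.45 lb
  SiO2: 56.01·0.5130 + 46.83·0.9950 = 75.33 lb
LOI: 12.30·0.4422 + 56.01·0.003000 + 70.08·0.02330 + 46.83·0.002000 = 7.334 lb
Glass = total batch minus LOI = 185.2 − 7.334 = 177.9 lb (= Σ oxide masses)
each oxide over glass, ×100, is wt %

Glass mass = 177.9 lb (batch 185.2 − LOI 7.334).
Composition: CaO 19.10%, Al2O3 0.07898%, PbO 38.48%, SiO2 42.35%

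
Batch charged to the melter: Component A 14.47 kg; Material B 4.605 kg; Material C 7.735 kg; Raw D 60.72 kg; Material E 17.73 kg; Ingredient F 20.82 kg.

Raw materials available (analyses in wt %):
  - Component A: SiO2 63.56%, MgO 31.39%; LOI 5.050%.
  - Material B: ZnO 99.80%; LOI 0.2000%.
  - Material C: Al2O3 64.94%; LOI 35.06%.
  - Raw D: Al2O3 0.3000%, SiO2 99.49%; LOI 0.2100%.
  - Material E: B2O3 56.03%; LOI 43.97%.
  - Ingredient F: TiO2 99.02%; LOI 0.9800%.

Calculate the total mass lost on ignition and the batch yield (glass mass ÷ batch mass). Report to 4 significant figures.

LOI loss = 11.58 kg; glass = 114.5 kg; yield = 90.82%

Working values appear rounded to four significant digits within the worked lines; the whole derivation maintains full float precision through every step; every reported number includes exactly one rounding; all derived quantities are carried in full precision (yield, six oxide percentages, LOI, the totals, glass mass) from the weighed amounts for 114.5 kg of glass as they appear in the question or the answer.
Per-material ignition loss:
  Component A: 14.47 × 0.05050 = 0.7307 kg
  Material B: 4.605 × 0.002000 = 0.009210 kg
  Material C: 7.735 × 0.3506 = 2.712 kg
  Raw D: 60.72 × 0.002100 = 0.1275 kg
  Material E: 17.73 × 0.4397 = 7.796 kg
  Ingredient F: 20.82 × 0.009800 = 0.2040 kg
Total LOI = 11.58 kg
Glass = batch − LOI = 126.1 − 11.58 = 114.5 kg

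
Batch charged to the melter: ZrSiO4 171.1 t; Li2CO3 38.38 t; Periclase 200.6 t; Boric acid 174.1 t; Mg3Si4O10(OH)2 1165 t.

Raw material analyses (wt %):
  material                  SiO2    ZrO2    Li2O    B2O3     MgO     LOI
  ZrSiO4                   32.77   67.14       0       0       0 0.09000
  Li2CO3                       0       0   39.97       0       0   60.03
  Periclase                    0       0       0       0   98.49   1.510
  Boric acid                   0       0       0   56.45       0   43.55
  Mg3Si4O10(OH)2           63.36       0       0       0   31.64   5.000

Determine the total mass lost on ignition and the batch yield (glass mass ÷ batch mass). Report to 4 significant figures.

LOI loss = 160.3 t; glass = 1589 t; yield = 90.84%

The intermediate values are printed with 4-significant-digit rounding between the steps — all arithmetic maintains full float precision at all times; exactly one rounding is applied to every reported value; all derived quantities are carried at exact precision (the yield, ignition loss, glass mass, totals, five oxide percentages) from the batch weights on 1589 t of glass, as written in question or answer.
Each material's LOI contribution:
  ZrSiO4: 171.1 × 9.000e-04 = 0.1540 t
  Li2CO3: 38.38 × 0.6003 = 23.04 t
  Periclase: 200.6 × 0.01510 = 3.029 t
  Boric acid: 174.1 × 0.4355 = 75.82 t
  Mg3Si4O10(OH)2: 1165 × 0.05000 = 58.25 t
Total LOI = 160.3 t
Glass = batch − LOI = 1749 − 160.3 = 1589 t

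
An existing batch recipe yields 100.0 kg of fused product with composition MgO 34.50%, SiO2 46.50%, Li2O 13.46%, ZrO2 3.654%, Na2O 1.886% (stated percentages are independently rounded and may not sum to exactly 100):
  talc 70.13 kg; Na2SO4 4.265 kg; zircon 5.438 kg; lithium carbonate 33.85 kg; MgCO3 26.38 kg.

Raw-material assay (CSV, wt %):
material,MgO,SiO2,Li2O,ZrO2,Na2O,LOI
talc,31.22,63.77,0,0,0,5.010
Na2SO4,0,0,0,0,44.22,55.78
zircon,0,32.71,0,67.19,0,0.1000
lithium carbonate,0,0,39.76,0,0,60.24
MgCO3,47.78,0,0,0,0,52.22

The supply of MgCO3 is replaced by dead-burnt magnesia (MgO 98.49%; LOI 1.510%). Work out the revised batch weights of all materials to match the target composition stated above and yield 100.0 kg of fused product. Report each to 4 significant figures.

Revised batch per 100.0 kg fused product:
  talc: 70.13 kg
  Na2SO4: 4.265 kg
  zircon: 5.438 kg
  lithium carbonate: 33.85 kg
  dead-burnt magnesia: 12.80 kg
Total batch = 126.5 kg; LOI loss = 26.48 kg

Full float precision is maintained in every operation; values along the way are displayed (rounded to four significant figures) alongside each step; exactly one rounding lands on each reported value. Derived quantities (the yield, glass mass, the totals, ignition loss, the five compositions) are rebuilt from the weighed amounts for 100.0 kg of glass in full float precision exactly as shown in the question or the answer.
Target oxide masses per 100.0 kg fused product:
  MgO: 34.50% × 100.0 = 34.50 kg
  SiO2: 46.50% × 100.0 = 46.50 kg
  Li2O: 13.46% × 100.0 = 13.46 kg
  ZrO2: 3.654% × 100.0 = 3.654 kg
  Na2O: 1.886% × 100.0 = 1.886 kg
Oxide-by-oxide audit working from each reported weight, against the basis in use (sums match the target masses up to rounding of the answer):
  MgO: 70.13·0.3122 + 12.80·0.9849 = 34.50 kg (target 34.50 kg)
  SiO2: 70.13·0.6377 + 5.438·0.3271 = 46.50 kg (target 46.50 kg)
  Li2O: 33.85·0.3976 = 13.46 kg (target 13.46 kg)
  ZrO2: 5.438·0.6719 = 3.654 kg (target 3.654 kg)
  Na2O: 4.265·0.4422 = 1.886 kg (target 1.886 kg)
Glass-mass sanity pass: Σ batch − LOI loss = 100.0 kg (summing oxide targets gives 100.0 kg; the stated basis being 100.0 kg — gaps are rounding artifacts).
Whole-batch sum: Σ batch = 126.5 kg; ignition loss, Σ(batch × LOI) = 26.48 kg; the yield ratio, glass ÷ batch: 79.06%.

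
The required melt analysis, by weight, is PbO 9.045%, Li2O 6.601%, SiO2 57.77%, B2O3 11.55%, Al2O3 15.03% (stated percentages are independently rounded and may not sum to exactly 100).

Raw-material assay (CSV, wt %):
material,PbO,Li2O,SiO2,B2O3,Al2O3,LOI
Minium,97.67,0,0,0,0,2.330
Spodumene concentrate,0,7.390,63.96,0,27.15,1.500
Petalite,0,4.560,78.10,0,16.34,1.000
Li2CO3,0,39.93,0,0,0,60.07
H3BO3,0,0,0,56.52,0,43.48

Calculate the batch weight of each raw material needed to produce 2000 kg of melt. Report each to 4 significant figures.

Mid-chain values are displayed, rounded to 4 significant figures, in the working. Every computation runs at full precision through every step. Each reported value receives exactly one rounding — all derived quantities (totals, LOI, net glass mass, yield, the five compositions) are computed at full float precision from the batch weights on 2000 kg of glass as written in the problem or the answer.
Target oxide masses per 2000 kg melt:
  PbO: 9.045% × 2000 = 180.9 kg
  Li2O: 6.601% × 2000 = 132.0 kg
  SiO2: 57.77% × 2000 = 1155 kg
  B2O3: 11.55% × 2000 = 231.0 kg
  Al2O3: 15.03% × 2000 = 300.6 kg
Per-oxide balance check on the weights just shown, under the basis named above (each sum matches its target mass within answer rounding):
  PbO: 185.2·0.9767 = 180.9 kg (target 180.9 kg)
  Li2O: 427.6·0.07390 + 1129·0.04560 + 122.5·0.3993 = 132.0 kg (target 132.0 kg)
  SiO2: 427.6·0.6396 + 1129·0.7810 = 1155 kg (target 1155 kg)
  B2O3: 408.7·0.5652 = 231.0 kg (target 231.0 kg)
  Al2O3: 427.6·0.2715 + 1129·0.1634 = 300.6 kg (target 300.6 kg)
The glass-mass cross-check: Σ batch − LOI loss = 2000 kg (the targets, summed, come to 2000 kg; versus the stated basis of 2000 kg — deltas are rounding alone).
Batch total: Σ batch = 2273 kg; loss to ignition Σ batch·LOI = 273.3 kg; as yield: glass ÷ batch → 87.98%.

Batch per 2000 kg melt:
  Minium: 185.2 kg
  Spodumene concentrate: 427.6 kg
  Petalite: 1129 kg
  Li2CO3: 122.5 kg
  H3BO3: 408.7 kg
Total batch = 2273 kg; LOI loss = 273.3 kg; yield = 87.98%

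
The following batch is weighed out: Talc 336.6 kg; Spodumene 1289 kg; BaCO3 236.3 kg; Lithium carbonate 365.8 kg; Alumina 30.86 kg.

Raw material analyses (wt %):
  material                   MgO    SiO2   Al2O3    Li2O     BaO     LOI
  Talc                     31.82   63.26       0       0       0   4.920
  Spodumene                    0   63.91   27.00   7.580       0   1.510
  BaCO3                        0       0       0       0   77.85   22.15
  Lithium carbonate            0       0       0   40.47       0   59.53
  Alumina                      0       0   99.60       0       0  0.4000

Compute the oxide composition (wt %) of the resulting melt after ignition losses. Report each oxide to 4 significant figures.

Glass mass = 1952 kg (batch 2259 − LOI 306.2).
Composition: MgO 5.486%, SiO2 53.10%, Al2O3 19.40%, Li2O 12.59%, BaO 9.423%

All arithmetic holds full precision in every operation. Mid-chain values are displayed rounded to four significant figures in the printout; each reported value is rounded a single time — derived quantities (the totals, yield, ignition loss, glass mass, the five compositions) are carried from the batch weights for 1952 kg of glass in exact precision as quoted within question or answer.
Per-oxide mass from batch:
  MgO: 336.6·0.3182 = 107.1 kg
  SiO2: 336.6·0.6326 + 1289·0.6391 = 1037 kg
  Al2O3: 1289·0.2700 + 30.86·0.9960 = 378.8 kg
  Li2O: 1289·0.07580 + 365.8·0.4047 = 245.7 kg
  BaO: 236.3·0.7785 = 184.0 kg
LOI: 336.6·0.04920 + 1289·0.01510 + 236.3·0.2215 + 365.8·0.5953 + 30.86·0.004000 = 306.2 kg
Resulting glass, batch − LOI: 2259 − 306.2 = 1952 kg (consistent with Σ oxide mass)
percent by weight: oxide/glass ×100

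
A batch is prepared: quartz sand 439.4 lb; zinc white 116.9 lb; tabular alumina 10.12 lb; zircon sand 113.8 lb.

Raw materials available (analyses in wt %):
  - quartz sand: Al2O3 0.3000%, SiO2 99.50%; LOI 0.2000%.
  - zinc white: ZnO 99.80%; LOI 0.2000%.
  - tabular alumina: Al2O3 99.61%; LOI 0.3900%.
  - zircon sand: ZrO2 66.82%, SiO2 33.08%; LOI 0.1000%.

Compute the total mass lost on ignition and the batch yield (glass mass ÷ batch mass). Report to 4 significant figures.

Values along the way are shown rounded off to 4 significant figures alongside each step — all arithmetic carries full precision all the way through. Every reported figure takes a single rounding; all derived quantities, including the totals, four oxide percentages, LOI, glass mass, the yield, are computed starting from the weights at 679.0 lb of glass in full float precision, as written in question or answer.
Per-material ignition loss:
  quartz sand: 439.4 × 0.002000 = 0.8788 lb
  zinc white: 116.9 × 0.002000 = 0.2338 lb
  tabular alumina: 10.12 × 0.003900 = 0.03947 lb
  zircon sand: 113.8 × 0.001000 = 0.1138 lb
Total LOI = 1.266 lb
Glass = batch − LOI = 680.2 − 1.266 = 679.0 lb

LOI loss = 1.266 lb; glass = 679.0 lb; yield = 99.81%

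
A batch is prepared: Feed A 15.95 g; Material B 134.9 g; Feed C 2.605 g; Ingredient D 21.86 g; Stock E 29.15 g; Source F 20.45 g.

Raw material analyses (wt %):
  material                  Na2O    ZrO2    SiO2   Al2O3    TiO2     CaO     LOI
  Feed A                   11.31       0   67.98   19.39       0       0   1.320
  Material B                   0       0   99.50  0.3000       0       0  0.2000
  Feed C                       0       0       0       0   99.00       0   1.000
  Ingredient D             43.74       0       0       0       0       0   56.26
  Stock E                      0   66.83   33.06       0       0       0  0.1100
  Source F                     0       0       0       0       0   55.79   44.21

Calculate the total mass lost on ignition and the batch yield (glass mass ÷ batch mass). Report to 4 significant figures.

LOI loss = 21.88 g; glass = 203.0 g; yield = 90.27%

All arithmetic runs at full precision in every operation. Rounding to four significant digits applies to each in-between result as shown — every reported figure is rounded exactly once — derived quantities (the six compositions, yield, the totals, glass mass, ignition loss) are computed from the weighed amounts for 203.0 g of glass in exact precision as quoted within question or answer.
Material-by-material LOI:
  Feed A: 15.95 × 0.01320 = 0.2105 g
  Material B: 134.9 × 0.002000 = 0.2698 g
  Feed C: 2.605 × 0.01000 = 0.02605 g
  Ingredient D: 21.86 × 0.5626 = 12.30 g
  Stock E: 29.15 × 0.001100 = 0.03207 g
  Source F: 20.45 × 0.4421 = 9.041 g
Total LOI = 21.88 g
Glass = batch − LOI = 224.9 − 21.88 = 203.0 g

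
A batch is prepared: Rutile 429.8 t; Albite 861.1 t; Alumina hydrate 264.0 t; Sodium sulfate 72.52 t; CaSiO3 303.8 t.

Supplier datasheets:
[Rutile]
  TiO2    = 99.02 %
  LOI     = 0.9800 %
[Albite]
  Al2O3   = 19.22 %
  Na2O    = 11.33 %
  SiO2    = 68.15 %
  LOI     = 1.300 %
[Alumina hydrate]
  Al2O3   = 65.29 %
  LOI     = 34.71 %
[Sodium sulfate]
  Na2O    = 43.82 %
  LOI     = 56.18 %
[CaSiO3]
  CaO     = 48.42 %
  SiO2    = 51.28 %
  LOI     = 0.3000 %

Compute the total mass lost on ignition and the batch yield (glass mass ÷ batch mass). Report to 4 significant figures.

LOI loss = 148.7 t; glass = 1783 t; yield = 92.30%

All arithmetic runs at full precision in all steps. Values along the way are displayed rounded off to 4 significant figures as written. Every reported figure takes just one rounding — all derived quantities are re-derived in full float precision (glass mass, totals, the five compositions, LOI, yield) from the batch weights per 1783 t of glass, as written in problem or answer.
LOI of each material in turn:
  Rutile: 429.8 × 0.009800 = 4.212 t
  Albite: 861.1 × 0.01300 = 11.19 t
  Alumina hydrate: 264.0 × 0.3471 = 91.63 t
  Sodium sulfate: 72.52 × 0.5618 = 40.74 t
  CaSiO3: 303.8 × 0.003000 = 0.9114 t
Total LOI = 148.7 t
Glass = batch − LOI = 1931 − 148.7 = 1783 t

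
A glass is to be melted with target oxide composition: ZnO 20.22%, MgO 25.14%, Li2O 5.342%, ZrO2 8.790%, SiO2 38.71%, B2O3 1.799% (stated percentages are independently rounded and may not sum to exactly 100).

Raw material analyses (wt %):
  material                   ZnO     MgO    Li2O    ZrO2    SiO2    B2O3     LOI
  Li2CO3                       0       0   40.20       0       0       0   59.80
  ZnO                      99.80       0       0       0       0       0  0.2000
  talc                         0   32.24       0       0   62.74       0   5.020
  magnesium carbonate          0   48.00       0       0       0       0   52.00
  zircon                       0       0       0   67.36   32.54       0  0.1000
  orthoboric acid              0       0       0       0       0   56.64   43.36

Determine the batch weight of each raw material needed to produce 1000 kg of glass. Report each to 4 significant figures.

Each numeric step carries exact precision throughout — mid-chain values are displayed (rounded to four significant digits) within the worked lines; each reported number is rounded once only — all derived quantities (totals, net glass mass, yield, ignition loss, six oxide percentages) are re-derived starting from the weights on 1000 kg of glass at exact precision, as written in the problem or the answer.
The oxide mass targets at 1000 kg glass:
  ZnO: 20.22% × 1000 = 202.2 kg
  MgO: 25.14% × 1000 = 251.4 kg
  Li2O: 5.342% × 1000 = 53.42 kg
  ZrO2: 8.790% × 1000 = 87.90 kg
  SiO2: 38.71% × 1000 = 387.1 kg
  B2O3: 1.799% × 1000 = 17.99 kg
Checking each oxide sum from the weights as reported, on the stated basis (oxide sums agree with the targets up to rounding of the answer):
  ZnO: 202.6·0.9980 = 202.2 kg (target 202.2 kg)
  MgO: 549.3·0.3224 + 154.8·0.4800 = 251.4 kg (target 251.4 kg)
  Li2O: 132.9·0.4020 = 53.43 kg (target 53.42 kg)
  ZrO2: 130.5·0.6736 = 87.90 kg (target 87.90 kg)
  SiO2: 549.3·0.6274 + 130.5·0.3254 = 387.1 kg (target 387.1 kg)
  B2O3: 31.76·0.5664 = 17.99 kg (target 17.99 kg)
Glass-mass closure: total charge less LOI = 1000 kg (per-oxide target masses sum to 1000 kg; with the basis standing at 1000 kg — a pure rounding effect).
Summing the batch: Σ batch = 1202 kg; loss to ignition Σ batch·LOI = 201.9 kg; as yield: glass ÷ batch → 83.21%.

Batch per 1000 kg glass:
  Li2CO3: 132.9 kg
  ZnO: 202.6 kg
  talc: 549.3 kg
  magnesium carbonate: 154.8 kg
  zircon: 130.5 kg
  orthoboric acid: 31.76 kg
Total batch = 1202 kg; LOI loss = 201.9 kg; yield = 83.21%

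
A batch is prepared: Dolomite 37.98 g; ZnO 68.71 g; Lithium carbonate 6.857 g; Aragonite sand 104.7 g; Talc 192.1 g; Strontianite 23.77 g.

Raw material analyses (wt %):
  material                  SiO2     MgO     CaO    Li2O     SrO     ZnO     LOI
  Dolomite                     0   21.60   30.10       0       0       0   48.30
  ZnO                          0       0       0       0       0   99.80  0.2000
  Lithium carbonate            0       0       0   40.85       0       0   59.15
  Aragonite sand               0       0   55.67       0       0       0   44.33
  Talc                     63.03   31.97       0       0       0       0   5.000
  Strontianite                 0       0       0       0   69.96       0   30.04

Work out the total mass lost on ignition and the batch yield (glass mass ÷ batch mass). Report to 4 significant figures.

LOI loss = 85.70 g; glass = 348.4 g; yield = 80.26%

The whole derivation maintains exact precision through the solve; working values are displayed, rounded to four significant figures, at each printed step. Each reported figure is rounded only once. All derived quantities are rebuilt at full precision (glass mass, yield, six oxide percentages, the totals, ignition loss) starting from the weights for 348.4 g of glass, as quoted within the problem or the answer.
Each material's LOI contribution:
  Dolomite: 37.98 × 0.4830 = 18.34 g
  ZnO: 68.71 × 0.002000 = 0.1374 g
  Lithium carbonate: 6.857 × 0.5915 = 4.056 g
  Aragonite sand: 104.7 × 0.4433 = 46.41 g
  Talc: 192.1 × 0.05000 = 9.605 g
  Strontianite: 23.77 × 0.3004 = 7.141 g
Total LOI = 85.70 g
Glass = batch − LOI = 434.1 − 85.70 = 348.4 g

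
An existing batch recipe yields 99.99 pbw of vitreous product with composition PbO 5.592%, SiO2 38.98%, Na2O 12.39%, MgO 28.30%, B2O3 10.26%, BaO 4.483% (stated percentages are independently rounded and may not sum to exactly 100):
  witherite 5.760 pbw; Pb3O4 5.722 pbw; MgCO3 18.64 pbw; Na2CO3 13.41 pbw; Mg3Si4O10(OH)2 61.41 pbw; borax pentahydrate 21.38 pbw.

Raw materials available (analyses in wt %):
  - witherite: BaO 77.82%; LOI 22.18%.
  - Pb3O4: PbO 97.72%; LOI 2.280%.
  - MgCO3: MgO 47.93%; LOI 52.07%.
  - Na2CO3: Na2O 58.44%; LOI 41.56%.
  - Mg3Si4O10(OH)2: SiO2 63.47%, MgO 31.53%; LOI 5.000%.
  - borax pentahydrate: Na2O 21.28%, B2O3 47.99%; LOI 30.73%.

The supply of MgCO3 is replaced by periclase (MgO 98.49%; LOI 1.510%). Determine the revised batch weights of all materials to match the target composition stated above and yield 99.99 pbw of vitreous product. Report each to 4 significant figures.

Revised batch per 99.99 pbw vitreous product:
  witherite: 5.760 pbw
  Pb3O4: 5.722 pbw
  periclase: 9.072 pbw
  Na2CO3: 13.41 pbw
  Mg3Si4O10(OH)2: 61.41 pbw
  borax pentahydrate: 21.38 pbw
Total batch = 116.8 pbw; LOI loss = 16.76 pbw

The whole derivation maintains full float precision all the way through; intermediates are shown (rounded to 4 significant digits) within the worked lines. Every reported number takes exactly one rounding — all derived quantities, which include yield, ignition loss, totals, the six compositions, net glass mass, are rebuilt in full float precision, as written in the question or the answer, using the weight values per 99.99 pbw of glass.
Target masses of each oxide per 99.99 pbw vitreous product:
  PbO: 5.592% × 99.99 = 5.591 pbw
  SiO2: 38.98% × 99.99 = 38.98 pbw
  Na2O: 12.39% × 99.99 = 12.39 pbw
  MgO: 28.30% × 99.99 = 28.30 pbw
  B2O3: 10.26% × 99.99 = 10.26 pbw
  BaO: 4.483% × 99.99 = 4.483 pbw
Balance tally, oxide-wise, working from each reported weight, on the stated basis (every target is met by its sum once rounding is allowed for):
  PbO: 5.722·0.9772 = 5.592 pbw (target 5.591 pbw)
  SiO2: 61.41·0.6347 = 38.98 pbw (target 38.98 pbw)
  Na2O: 13.41·0.5844 + 21.38·0.2128 = 12.39 pbw (target 12.39 pbw)
  MgO: 9.072·0.9849 + 61.41·0.3153 = 28.30 pbw (target 28.30 pbw)
  B2O3: 21.38·0.4799 = 10.26 pbw (target 10.26 pbw)
  BaO: 5.760·0.7782 = 4.482 pbw (target 4.483 pbw)
The glass-mass cross-check: batch Σ − ignition loss = 100.0 pbw (the Σ of target masses is 99.99 pbw; stated basis 99.99 pbw — gaps are rounding artifacts).
Batch grand total — Σ batch = 116.8 pbw; Σ batch·LOI gives LOI loss = 16.76 pbw; yield = glass ÷ total batch = 85.65%.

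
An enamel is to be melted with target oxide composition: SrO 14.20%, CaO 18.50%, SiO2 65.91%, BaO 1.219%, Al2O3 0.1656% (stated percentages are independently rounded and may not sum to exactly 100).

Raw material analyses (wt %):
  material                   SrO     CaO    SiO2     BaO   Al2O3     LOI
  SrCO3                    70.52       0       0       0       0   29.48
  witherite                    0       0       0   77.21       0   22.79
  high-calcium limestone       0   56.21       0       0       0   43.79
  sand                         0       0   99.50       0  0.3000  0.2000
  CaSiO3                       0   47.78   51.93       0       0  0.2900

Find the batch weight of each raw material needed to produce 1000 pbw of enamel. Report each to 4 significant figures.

The whole derivation keeps exact precision all the way through. In-progress results are displayed with 4-significant-figure rounding on the page — every reported figure is rounded only once — all derived quantities (LOI, the five compositions, totals, net glass mass, the yield) are re-derived in full float precision starting from the weights for 1000 pbw of glass exactly as shown in either problem or answer.
Oxide mass targets, per 1000 pbw enamel:
  SrO: 14.20% × 1000 = 142.0 pbw
  CaO: 18.50% × 1000 = 185.0 pbw
  SiO2: 65.91% × 1000 = 659.1 pbw
  BaO: 1.219% × 1000 = 12.19 pbw
  Al2O3: 0.1656% × 1000 = 1.656 pbw
Balance tally, oxide-wise, from the weights as reported, at the basis given (oxide sums agree with the targets once rounding is allowed for):
  SrO: 201.4·0.7052 = 142.0 pbw (target 142.0 pbw)
  CaO: 149.3·0.5621 + 211.6·0.4778 = 185.0 pbw (target 185.0 pbw)
  SiO2: 552.0·0.9950 + 211.6·0.5193 = 659.1 pbw (target 659.1 pbw)
  BaO: 15.79·0.7721 = 12.19 pbw (target 12.19 pbw)
  Al2O3: 552.0·0.003000 = 1.656 pbw (target 1.656 pbw)
Auditing the glass mass value: total batch − LOI = 1000 pbw (the targets, summed, come to 999.9 pbw; basis as stated: 1000 pbw — deltas are rounding alone).
Adding the batch up: Σ batch = 1130 pbw; LOI loss = Σ batch·LOI = 130.1 pbw; as yield: glass ÷ batch → 88.49%.

Batch per 1000 pbw enamel:
  SrCO3: 201.4 pbw
  witherite: 15.79 pbw
  high-calcium limestone: 149.3 pbw
  sand: 552.0 pbw
  CaSiO3: 211.6 pbw
Total batch = 1130 pbw; LOI loss = 130.1 pbw; yield = 88.49%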